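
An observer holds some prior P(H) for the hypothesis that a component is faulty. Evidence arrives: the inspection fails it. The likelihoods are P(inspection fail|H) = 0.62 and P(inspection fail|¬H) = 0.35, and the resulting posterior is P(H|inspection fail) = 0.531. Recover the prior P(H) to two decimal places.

P(H) = 0.39

Bayes' rule in odds form gives O(H|E) = O(H)·[P(E|H)/P(E|¬H)], hence O(H) = O(H|E)/LR.
Posterior odds = 0.531/(1−0.531) = 1.1322. LR = 0.62/0.35 = 1.7714.
Prior odds = 1.1322/1.7714 = 0.6392, so P(H) = 0.6392/(1+0.6392) ≈ 0.39.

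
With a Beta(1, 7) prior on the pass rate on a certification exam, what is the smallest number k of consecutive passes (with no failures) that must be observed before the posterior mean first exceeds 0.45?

k = 5

After k passes and 0 failures the posterior is Beta(1+k, 7), with mean (1+k)/(1+7+k).
Set (1+k)/(8+k) > 0.45 and solve: k > (0.45·8 − 1)/(1 − 0.45) = 4.727.
The smallest integer exceeding 4.727 is 5, and checking k=5: (6)/(13) = 0.4615 > 0.45.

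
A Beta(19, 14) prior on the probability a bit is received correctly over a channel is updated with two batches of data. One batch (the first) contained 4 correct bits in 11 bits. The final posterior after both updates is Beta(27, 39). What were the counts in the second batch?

4 correct bits and 18 errors

Sequential conjugate updates are equivalent to a single update on the pooled data, so total successes = posterior α − prior α and total failures = posterior β − prior β.
Total across both batches: 27−19=8 correct bits, 39−14=25 errors.
Subtract the first batch: 8−4=4 correct bits and 25−7=18 errors.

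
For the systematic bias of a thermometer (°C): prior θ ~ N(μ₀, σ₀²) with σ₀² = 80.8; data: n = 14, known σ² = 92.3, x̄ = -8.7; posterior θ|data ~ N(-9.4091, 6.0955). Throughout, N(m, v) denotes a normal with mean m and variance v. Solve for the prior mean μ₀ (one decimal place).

μ₀ = -18.1

The posterior mean is a precision-weighted average: μ_n = (τ₀μ₀ + τ_data·x̄)/(τ₀+τ_data), with τ₀=1/σ₀² and τ_data=n/σ².
Here τ₀ = 1/80.8 = 0.012376 and τ_data = 14/92.3 = 0.151679, so τ_n = 0.164055.
Rearranging for μ₀: μ₀ = (μ_n·τ_n − τ_data·x̄)/τ₀ = (-9.4091·0.164055 − 0.151679·-8.7) / 0.012376 = -0.224003/0.012376 ≈ -18.1.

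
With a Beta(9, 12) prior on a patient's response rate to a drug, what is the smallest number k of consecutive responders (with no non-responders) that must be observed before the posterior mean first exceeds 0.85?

After k responders and 0 non-responders the posterior is Beta(9+k, 12), with mean (9+k)/(9+12+k).
Set (9+k)/(21+k) > 0.85 and solve: k > (0.85·21 − 9)/(1 − 0.85) = 59.000.
The smallest integer exceeding 59.000 is 60, and checking k=60: (69)/(81) = 0.8519 > 0.85.

k = 60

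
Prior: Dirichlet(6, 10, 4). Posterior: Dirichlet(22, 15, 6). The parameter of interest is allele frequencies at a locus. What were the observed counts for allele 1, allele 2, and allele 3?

For a Dirichlet(α) prior with multinomial counts c, the posterior is Dirichlet(α + c) componentwise.
Counts are posterior − prior componentwise: 22−6=16, 15−10=5, 6−4=2.

counts (16, 5, 2)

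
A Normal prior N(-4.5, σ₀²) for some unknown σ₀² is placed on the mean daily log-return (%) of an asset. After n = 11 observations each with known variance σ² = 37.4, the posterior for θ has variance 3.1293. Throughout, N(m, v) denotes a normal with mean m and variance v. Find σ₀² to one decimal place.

σ₀² = 39.3

For the Normal–Normal model with known σ², precisions add: τ_n = τ₀ + n/σ².
So 1/σ₀² = 1/3.1293 − 11/37.4 = 0.319560 − 0.294118 = 0.025442.
Hence σ₀² = 1/0.025442 ≈ 39.3.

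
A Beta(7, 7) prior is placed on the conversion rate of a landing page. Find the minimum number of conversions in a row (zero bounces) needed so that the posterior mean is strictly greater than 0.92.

After k conversions and 0 bounces the posterior is Beta(7+k, 7), with mean (7+k)/(7+7+k).
Set (7+k)/(14+k) > 0.92 and solve: k > (0.92·14 − 7)/(1 − 0.92) = 73.500.
The smallest integer exceeding 73.500 is 74, and checking k=74: (81)/(88) = 0.9205 > 0.92.

k = 74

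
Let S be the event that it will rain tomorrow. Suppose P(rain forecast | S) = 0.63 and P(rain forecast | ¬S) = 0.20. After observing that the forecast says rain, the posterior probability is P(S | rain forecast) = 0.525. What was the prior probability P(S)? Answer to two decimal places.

P(S) = 0.26

In odds form, posterior odds = prior odds × likelihood ratio, so prior odds = posterior odds ÷ LR.
Posterior odds = 0.525/(1−0.525) = 1.1053. LR = 0.63/0.20 = 3.1500.
Prior odds = 1.1053/3.1500 = 0.3509, so P(S) = 0.3509/(1+0.3509) ≈ 0.26.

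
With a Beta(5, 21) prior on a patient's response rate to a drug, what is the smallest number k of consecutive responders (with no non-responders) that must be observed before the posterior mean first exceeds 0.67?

k = 38

After k responders and 0 non-responders the posterior is Beta(5+k, 21), with mean (5+k)/(5+21+k).
Set (5+k)/(26+k) > 0.67 and solve: k > (0.67·26 − 5)/(1 − 0.67) = 37.636.
The smallest integer exceeding 37.636 is 38.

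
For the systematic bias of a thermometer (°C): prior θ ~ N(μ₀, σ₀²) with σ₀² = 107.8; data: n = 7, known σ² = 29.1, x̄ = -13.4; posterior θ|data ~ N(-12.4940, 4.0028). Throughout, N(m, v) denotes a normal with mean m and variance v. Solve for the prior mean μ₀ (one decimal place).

μ₀ = 11.0

With known observation variance, the Normal–Normal posterior has precision τ_n = τ₀ + n/σ² and mean μ_n = (τ₀μ₀ + (n/σ²)x̄)/τ_n.
Here τ₀ = 1/107.8 = 0.009276 and τ_data = 7/29.1 = 0.240550, so τ_n = 0.249826.
Rearranging for μ₀: μ₀ = (μ_n·τ_n − τ_data·x̄)/τ₀ = (-12.4940·0.249826 − 0.240550·-13.4) / 0.009276 = 0.102044/0.009276 ≈ 11.0.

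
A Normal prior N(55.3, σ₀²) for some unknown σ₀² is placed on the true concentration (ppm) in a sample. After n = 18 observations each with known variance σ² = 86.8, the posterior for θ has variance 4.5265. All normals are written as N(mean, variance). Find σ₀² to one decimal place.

σ₀² = 73.8

Posterior precision equals prior precision plus data precision: 1/σ_n² = 1/σ₀² + n/σ².
So 1/σ₀² = 1/4.5265 − 18/86.8 = 0.220921 − 0.207373 = 0.013548.
Hence σ₀² = 1/0.013548 ≈ 73.8.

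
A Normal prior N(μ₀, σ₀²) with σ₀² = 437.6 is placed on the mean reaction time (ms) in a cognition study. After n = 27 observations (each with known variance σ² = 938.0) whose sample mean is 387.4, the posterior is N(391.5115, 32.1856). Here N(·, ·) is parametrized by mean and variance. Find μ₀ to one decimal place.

With known observation variance, the Normal–Normal posterior has precision τ_n = τ₀ + n/σ² and mean μ_n = (τ₀μ₀ + (n/σ²)x̄)/τ_n.
Here τ₀ = 1/437.6 = 0.002285 and τ_data = 27/938.0 = 0.028785, so τ_n = 0.031070.
Rearranging for μ₀: μ₀ = (μ_n·τ_n − τ_data·x̄)/τ₀ = (391.5115·0.031070 − 0.028785·387.4) / 0.002285 = 1.012953/0.002285 ≈ 443.3.

μ₀ = 443.3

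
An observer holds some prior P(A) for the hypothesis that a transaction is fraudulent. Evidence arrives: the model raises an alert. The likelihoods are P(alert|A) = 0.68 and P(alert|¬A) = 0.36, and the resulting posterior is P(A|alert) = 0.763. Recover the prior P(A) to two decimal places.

Bayes' rule in odds form gives O(A|E) = O(A)·[P(E|A)/P(E|¬A)], hence O(A) = O(A|E)/LR.
Posterior odds = 0.763/(1−0.763) = 3.2194. LR = 0.68/0.36 = 1.8889.
Prior odds = 3.2194/1.8889 = 1.7044, so P(A) = 1.7044/(1+1.7044) ≈ 0.63.

P(A) = 0.63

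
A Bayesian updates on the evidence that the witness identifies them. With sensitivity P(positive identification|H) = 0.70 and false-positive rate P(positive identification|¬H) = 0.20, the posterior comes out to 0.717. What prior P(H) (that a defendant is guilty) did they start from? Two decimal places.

P(H) = 0.42

In odds form, posterior odds = prior odds × likelihood ratio, so prior odds = posterior odds ÷ LR.
Posterior odds = 0.717/(1−0.717) = 2.5336. LR = 0.70/0.20 = 3.5000.
Prior odds = 2.5336/3.5000 = 0.7239, so P(H) = 0.7239/(1+0.7239) ≈ 0.42.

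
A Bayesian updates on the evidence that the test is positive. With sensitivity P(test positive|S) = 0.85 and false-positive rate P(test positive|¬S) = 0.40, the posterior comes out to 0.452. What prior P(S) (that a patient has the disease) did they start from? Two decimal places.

In odds form, posterior odds = prior odds × likelihood ratio, so prior odds = posterior odds ÷ LR.
Posterior odds = 0.452/(1−0.452) = 0.8248. LR = 0.85/0.40 = 2.1250.
Prior odds = 0.8248/2.1250 = 0.3881, so P(S) = 0.3881/(1+0.3881) ≈ 0.28.

P(S) = 0.28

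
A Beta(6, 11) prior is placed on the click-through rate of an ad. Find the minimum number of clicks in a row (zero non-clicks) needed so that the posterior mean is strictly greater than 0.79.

After k clicks and 0 non-clicks the posterior is Beta(6+k, 11), with mean (6+k)/(6+11+k).
Set (6+k)/(17+k) > 0.79 and solve: k > (0.79·17 − 6)/(1 − 0.79) = 35.381.
The smallest integer exceeding 35.381 is 36, and checking k=36: (42)/(53) = 0.7925 > 0.79.

k = 36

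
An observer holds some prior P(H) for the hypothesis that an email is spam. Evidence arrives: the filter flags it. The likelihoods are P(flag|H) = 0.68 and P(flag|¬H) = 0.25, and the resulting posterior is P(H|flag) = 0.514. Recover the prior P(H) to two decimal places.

P(H) = 0.28

Bayes' rule in odds form gives O(H|E) = O(H)·[P(E|H)/P(E|¬H)], hence O(H) = O(H|E)/LR.
Posterior odds = 0.514/(1−0.514) = 1.0576. LR = 0.68/0.25 = 2.7200.
Prior odds = 1.0576/2.7200 = 0.3888, so P(H) = 0.3888/(1+0.3888) ≈ 0.28.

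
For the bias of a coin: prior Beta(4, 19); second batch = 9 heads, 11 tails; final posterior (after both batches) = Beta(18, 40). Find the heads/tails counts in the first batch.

5 heads and 10 tails

Because Beta–binomial updating is additive in the counts, the combined data contributed (α_post−α_prior, β_post−β_prior) successes and failures.
Total across both batches: 18−4=14 heads, 40−19=21 tails.
Subtract the second batch: 14−9=5 heads and 21−11=10 tails.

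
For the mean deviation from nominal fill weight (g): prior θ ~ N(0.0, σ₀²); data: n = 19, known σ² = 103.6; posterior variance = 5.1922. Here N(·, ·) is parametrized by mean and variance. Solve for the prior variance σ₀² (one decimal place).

For the Normal–Normal model with known σ², precisions add: τ_n = τ₀ + n/σ².
So 1/σ₀² = 1/5.1922 − 19/103.6 = 0.192597 − 0.183398 = 0.009199.
Hence σ₀² = 1/0.009199 ≈ 108.7.

σ₀² = 108.7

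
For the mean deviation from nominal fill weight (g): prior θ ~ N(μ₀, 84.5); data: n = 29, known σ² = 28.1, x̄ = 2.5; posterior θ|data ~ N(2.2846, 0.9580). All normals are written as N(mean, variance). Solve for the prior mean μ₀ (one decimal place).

μ₀ = -16.5

The posterior mean is a precision-weighted average: μ_n = (τ₀μ₀ + τ_data·x̄)/(τ₀+τ_data), with τ₀=1/σ₀² and τ_data=n/σ².
Here τ₀ = 1/84.5 = 0.011834 and τ_data = 29/28.1 = 1.032028, so τ_n = 1.043862.
Rearranging for μ₀: μ₀ = (μ_n·τ_n − τ_data·x̄)/τ₀ = (2.2846·1.043862 − 1.032028·2.5) / 0.011834 = -0.195263/0.011834 ≈ -16.5.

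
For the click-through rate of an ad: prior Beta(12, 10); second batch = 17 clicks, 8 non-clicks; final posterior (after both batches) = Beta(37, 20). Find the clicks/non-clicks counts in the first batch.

Sequential conjugate updates are equivalent to a single update on the pooled data, so total successes = posterior α − prior α and total failures = posterior β − prior β.
Total across both batches: 37−12=25 clicks, 20−10=10 non-clicks.
Subtract the second batch: 25−17=8 clicks and 10−8=2 non-clicks.

8 clicks and 2 non-clicks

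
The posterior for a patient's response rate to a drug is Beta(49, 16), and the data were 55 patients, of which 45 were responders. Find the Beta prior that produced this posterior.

Beta(4, 6)

Beta is conjugate to the binomial likelihood: posterior = Beta(α+s, β+f).
Subtract the data counts: 49−45=4, 16−10=6.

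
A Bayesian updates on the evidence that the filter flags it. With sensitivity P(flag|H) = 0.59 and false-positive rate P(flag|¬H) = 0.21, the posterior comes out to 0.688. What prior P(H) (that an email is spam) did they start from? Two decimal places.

In odds form, posterior odds = prior odds × likelihood ratio, so prior odds = posterior odds ÷ LR.
Posterior odds = 0.688/(1−0.688) = 2.2051. LR = 0.59/0.21 = 2.8095.
Prior odds = 2.2051/2.8095 = 0.7849, so P(H) = 0.7849/(1+0.7849) ≈ 0.44.

P(H) = 0.44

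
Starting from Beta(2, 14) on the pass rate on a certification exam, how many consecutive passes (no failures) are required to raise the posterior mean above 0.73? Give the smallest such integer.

After k passes and 0 failures the posterior is Beta(2+k, 14), with mean (2+k)/(2+14+k).
Set (2+k)/(16+k) > 0.73 and solve: k > (0.73·16 − 2)/(1 − 0.73) = 35.852.
The smallest integer exceeding 35.852 is 36.

k = 36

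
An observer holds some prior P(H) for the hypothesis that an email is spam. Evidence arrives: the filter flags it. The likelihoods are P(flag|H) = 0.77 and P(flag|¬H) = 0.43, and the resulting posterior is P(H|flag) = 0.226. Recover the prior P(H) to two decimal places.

Bayes' rule in odds form gives O(H|E) = O(H)·[P(E|H)/P(E|¬H)], hence O(H) = O(H|E)/LR.
Posterior odds = 0.226/(1−0.226) = 0.2920. LR = 0.77/0.43 = 1.7907.
Prior odds = 0.2920/1.7907 = 0.1631, so P(H) = 0.1631/(1+0.1631) ≈ 0.14.

P(H) = 0.14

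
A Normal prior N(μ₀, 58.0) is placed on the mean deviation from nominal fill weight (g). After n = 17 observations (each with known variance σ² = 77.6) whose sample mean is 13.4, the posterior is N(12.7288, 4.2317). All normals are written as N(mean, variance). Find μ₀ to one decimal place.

μ₀ = 4.2

The posterior mean is a precision-weighted average: μ_n = (τ₀μ₀ + τ_data·x̄)/(τ₀+τ_data), with τ₀=1/σ₀² and τ_data=n/σ².
Here τ₀ = 1/58.0 = 0.017241 and τ_data = 17/77.6 = 0.219072, so τ_n = 0.236313.
Rearranging for μ₀: μ₀ = (μ_n·τ_n − τ_data·x̄)/τ₀ = (12.7288·0.236313 − 0.219072·13.4) / 0.017241 = 0.072416/0.017241 ≈ 4.2.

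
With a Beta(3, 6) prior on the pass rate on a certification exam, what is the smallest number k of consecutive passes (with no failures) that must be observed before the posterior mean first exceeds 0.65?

k = 9

After k passes and 0 failures the posterior is Beta(3+k, 6), with mean (3+k)/(3+6+k).
Set (3+k)/(9+k) > 0.65 and solve: k > (0.65·9 − 3)/(1 − 0.65) = 8.143.
The smallest integer exceeding 8.143 is 9, and checking k=9: (12)/(18) = 0.6667 > 0.65.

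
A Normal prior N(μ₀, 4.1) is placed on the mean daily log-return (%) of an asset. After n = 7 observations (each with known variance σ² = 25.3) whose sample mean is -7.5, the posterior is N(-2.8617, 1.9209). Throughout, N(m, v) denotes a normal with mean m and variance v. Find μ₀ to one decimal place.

μ₀ = 2.4

The posterior mean is a precision-weighted average: μ_n = (τ₀μ₀ + τ_data·x̄)/(τ₀+τ_data), with τ₀=1/σ₀² and τ_data=n/σ².
Here τ₀ = 1/4.1 = 0.243902 and τ_data = 7/25.3 = 0.276680, so τ_n = 0.520582.
Rearranging for μ₀: μ₀ = (μ_n·τ_n − τ_data·x̄)/τ₀ = (-2.8617·0.520582 − 0.276680·-7.5) / 0.243902 = 0.585350/0.243902 ≈ 2.4.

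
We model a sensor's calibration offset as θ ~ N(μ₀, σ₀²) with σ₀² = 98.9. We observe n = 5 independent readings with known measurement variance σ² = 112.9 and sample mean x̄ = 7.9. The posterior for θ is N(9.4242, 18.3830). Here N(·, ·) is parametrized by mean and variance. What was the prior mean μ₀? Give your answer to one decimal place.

μ₀ = 16.1

With known observation variance, the Normal–Normal posterior has precision τ_n = τ₀ + n/σ² and mean μ_n = (τ₀μ₀ + (n/σ²)x̄)/τ_n.
Here τ₀ = 1/98.9 = 0.010111 and τ_data = 5/112.9 = 0.044287, so τ_n = 0.054398.
Rearranging for μ₀: μ₀ = (μ_n·τ_n − τ_data·x̄)/τ₀ = (9.4242·0.054398 − 0.044287·7.9) / 0.010111 = 0.162790/0.010111 ≈ 16.1.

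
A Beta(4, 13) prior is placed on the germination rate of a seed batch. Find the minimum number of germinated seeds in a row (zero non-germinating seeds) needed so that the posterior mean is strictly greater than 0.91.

After k germinated seeds and 0 non-germinating seeds the posterior is Beta(4+k, 13), with mean (4+k)/(4+13+k).
Set (4+k)/(17+k) > 0.91 and solve: k > (0.91·17 − 4)/(1 − 0.91) = 127.444.
The smallest integer exceeding 127.444 is 128, and checking k=128: (132)/(145) = 0.9103 > 0.91.

k = 128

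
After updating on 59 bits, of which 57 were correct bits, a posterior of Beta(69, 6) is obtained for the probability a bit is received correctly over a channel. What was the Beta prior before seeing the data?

Beta(12, 4)

A Beta(a, b) prior with s successes and f failures in binomial data gives a Beta(a+s, b+f) posterior.
Subtract the data counts: 69−57=12, 6−2=4.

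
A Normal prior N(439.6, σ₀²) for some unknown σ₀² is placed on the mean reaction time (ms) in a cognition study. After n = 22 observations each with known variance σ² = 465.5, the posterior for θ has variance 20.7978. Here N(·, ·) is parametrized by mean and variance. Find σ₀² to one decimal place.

σ₀² = 1218.0

For the Normal–Normal model with known σ², precisions add: τ_n = τ₀ + n/σ².
So 1/σ₀² = 1/20.7978 − 22/465.5 = 0.048082 − 0.047261 = 0.000821.
Hence σ₀² = 1/0.000821 ≈ 1218.0.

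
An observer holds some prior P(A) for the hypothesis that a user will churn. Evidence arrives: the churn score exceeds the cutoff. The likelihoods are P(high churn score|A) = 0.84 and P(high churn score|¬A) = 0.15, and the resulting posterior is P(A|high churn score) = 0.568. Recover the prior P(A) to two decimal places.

In odds form, posterior odds = prior odds × likelihood ratio, so prior odds = posterior odds ÷ LR.
Posterior odds = 0.568/(1−0.568) = 1.3148. LR = 0.84/0.15 = 5.6000.
Prior odds = 1.3148/5.6000 = 0.2348, so P(A) = 0.2348/(1+0.2348) ≈ 0.19.

P(A) = 0.19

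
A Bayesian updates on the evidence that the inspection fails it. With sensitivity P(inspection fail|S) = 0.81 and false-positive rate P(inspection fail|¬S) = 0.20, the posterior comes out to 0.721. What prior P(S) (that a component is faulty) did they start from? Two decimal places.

P(S) = 0.39

Bayes' rule in odds form gives O(S|E) = O(S)·[P(E|S)/P(E|¬S)], hence O(S) = O(S|E)/LR.
Posterior odds = 0.721/(1−0.721) = 2.5842. LR = 0.81/0.20 = 4.0500.
Prior odds = 2.5842/4.0500 = 0.6381, so P(S) = 0.6381/(1+0.6381) ≈ 0.39.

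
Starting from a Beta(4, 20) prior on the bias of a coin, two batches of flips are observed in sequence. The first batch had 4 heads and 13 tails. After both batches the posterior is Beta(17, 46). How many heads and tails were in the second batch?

Sequential conjugate updates are equivalent to a single update on the pooled data, so total successes = posterior α − prior α and total failures = posterior β − prior β.
Total across both batches: 17−4=13 heads, 46−20=26 tails.
Subtract the first batch: 13−4=9 heads and 26−13=13 tails.

9 heads and 13 tails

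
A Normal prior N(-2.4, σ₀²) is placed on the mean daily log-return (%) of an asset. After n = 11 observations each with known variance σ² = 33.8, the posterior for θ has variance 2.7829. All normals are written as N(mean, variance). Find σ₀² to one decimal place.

σ₀² = 29.5

Posterior precision equals prior precision plus data precision: 1/σ_n² = 1/σ₀² + n/σ².
So 1/σ₀² = 1/2.7829 − 11/33.8 = 0.359337 − 0.325444 = 0.033893.
Hence σ₀² = 1/0.033893 ≈ 29.5.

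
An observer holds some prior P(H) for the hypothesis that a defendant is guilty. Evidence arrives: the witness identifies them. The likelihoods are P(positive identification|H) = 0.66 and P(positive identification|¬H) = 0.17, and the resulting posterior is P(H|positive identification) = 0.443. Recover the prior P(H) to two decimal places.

P(H) = 0.17

Bayes' rule in odds form gives O(H|E) = O(H)·[P(E|H)/P(E|¬H)], hence O(H) = O(H|E)/LR.
Posterior odds = 0.443/(1−0.443) = 0.7953. LR = 0.66/0.17 = 3.8824.
Prior odds = 0.7953/3.8824 = 0.2048, so P(H) = 0.2048/(1+0.2048) ≈ 0.17.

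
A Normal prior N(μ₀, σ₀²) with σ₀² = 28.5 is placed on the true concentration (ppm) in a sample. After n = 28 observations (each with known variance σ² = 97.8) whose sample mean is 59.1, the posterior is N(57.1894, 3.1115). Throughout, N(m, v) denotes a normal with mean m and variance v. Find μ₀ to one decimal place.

μ₀ = 41.6

With known observation variance, the Normal–Normal posterior has precision τ_n = τ₀ + n/σ² and mean μ_n = (τ₀μ₀ + (n/σ²)x̄)/τ_n.
Here τ₀ = 1/28.5 = 0.035088 and τ_data = 28/97.8 = 0.286299, so τ_n = 0.321387.
Rearranging for μ₀: μ₀ = (μ_n·τ_n − τ_data·x̄)/τ₀ = (57.1894·0.321387 − 0.286299·59.1) / 0.035088 = 1.459659/0.035088 ≈ 41.6.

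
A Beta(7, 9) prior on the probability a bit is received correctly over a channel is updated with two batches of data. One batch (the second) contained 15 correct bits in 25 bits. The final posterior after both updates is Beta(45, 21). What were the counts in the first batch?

Because Beta–binomial updating is additive in the counts, the combined data contributed (α_post−α_prior, β_post−β_prior) successes and failures.
Total across both batches: 45−7=38 correct bits, 21−9=12 errors.
Subtract the second batch: 38−15=23 correct bits and 12−10=2 errors.

23 correct bits and 2 errors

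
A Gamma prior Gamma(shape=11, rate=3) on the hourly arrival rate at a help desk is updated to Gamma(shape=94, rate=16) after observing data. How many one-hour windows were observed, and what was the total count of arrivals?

n = 13 one-hour windows with total 83 arrivals

Gamma–Poisson conjugacy: posterior shape = α + Σxᵢ, posterior rate = β + n.
Matching: Σxᵢ = 94 − 11 = 83 and n = 16 − 3 = 13.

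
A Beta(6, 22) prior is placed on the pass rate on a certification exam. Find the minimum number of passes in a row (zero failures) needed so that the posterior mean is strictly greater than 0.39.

After k passes and 0 failures the posterior is Beta(6+k, 22), with mean (6+k)/(6+22+k).
Set (6+k)/(28+k) > 0.39 and solve: k > (0.39·28 − 6)/(1 − 0.39) = 8.066.
The smallest integer exceeding 8.066 is 9.

k = 9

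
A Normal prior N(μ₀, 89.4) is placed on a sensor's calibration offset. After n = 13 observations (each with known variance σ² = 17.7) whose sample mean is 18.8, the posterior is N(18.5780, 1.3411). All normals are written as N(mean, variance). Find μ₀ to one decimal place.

With known observation variance, the Normal–Normal posterior has precision τ_n = τ₀ + n/σ² and mean μ_n = (τ₀μ₀ + (n/σ²)x̄)/τ_n.
Here τ₀ = 1/89.4 = 0.011186 and τ_data = 13/17.7 = 0.734463, so τ_n = 0.745649.
Rearranging for μ₀: μ₀ = (μ_n·τ_n − τ_data·x̄)/τ₀ = (18.5780·0.745649 − 0.734463·18.8) / 0.011186 = 0.044763/0.011186 ≈ 4.0.

μ₀ = 4.0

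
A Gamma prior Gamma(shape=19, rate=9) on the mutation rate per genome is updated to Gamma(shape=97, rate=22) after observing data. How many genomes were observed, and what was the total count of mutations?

Gamma–Poisson conjugacy: posterior shape = α + Σxᵢ, posterior rate = β + n.
Matching: Σxᵢ = 97 − 19 = 78 and n = 22 − 9 = 13.

n = 13 genomes with total 78 mutations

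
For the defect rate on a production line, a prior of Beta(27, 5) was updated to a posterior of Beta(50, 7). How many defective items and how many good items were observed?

23 defective items and 2 good items

Under Beta–binomial conjugacy the posterior parameters are (α+s, β+f).
Match parameters: s=50−27=23, f=7−5=2.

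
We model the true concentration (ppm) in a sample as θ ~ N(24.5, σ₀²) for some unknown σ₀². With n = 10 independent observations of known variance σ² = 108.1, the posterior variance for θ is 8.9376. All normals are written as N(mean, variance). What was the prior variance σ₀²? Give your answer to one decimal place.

σ₀² = 51.6

For the Normal–Normal model with known σ², precisions add: τ_n = τ₀ + n/σ².
So 1/σ₀² = 1/8.9376 − 10/108.1 = 0.111887 − 0.092507 = 0.019380.
Hence σ₀² = 1/0.019380 ≈ 51.6.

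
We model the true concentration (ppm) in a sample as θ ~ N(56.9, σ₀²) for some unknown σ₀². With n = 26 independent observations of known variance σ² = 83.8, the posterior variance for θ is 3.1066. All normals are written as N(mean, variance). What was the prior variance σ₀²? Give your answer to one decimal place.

σ₀² = 86.0

For the Normal–Normal model with known σ², precisions add: τ_n = τ₀ + n/σ².
So 1/σ₀² = 1/3.1066 − 26/83.8 = 0.321895 − 0.310263 = 0.011632.
Hence σ₀² = 1/0.011632 ≈ 86.0.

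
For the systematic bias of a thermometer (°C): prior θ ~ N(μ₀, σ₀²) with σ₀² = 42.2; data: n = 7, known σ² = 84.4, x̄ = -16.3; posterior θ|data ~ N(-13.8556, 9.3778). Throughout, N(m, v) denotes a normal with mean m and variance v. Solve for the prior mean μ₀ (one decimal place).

The posterior mean is a precision-weighted average: μ_n = (τ₀μ₀ + τ_data·x̄)/(τ₀+τ_data), with τ₀=1/σ₀² and τ_data=n/σ².
Here τ₀ = 1/42.2 = 0.023697 and τ_data = 7/84.4 = 0.082938, so τ_n = 0.106635.
Rearranging for μ₀: μ₀ = (μ_n·τ_n − τ_data·x̄)/τ₀ = (-13.8556·0.106635 − 0.082938·-16.3) / 0.023697 = -0.125603/0.023697 ≈ -5.3.

μ₀ = -5.3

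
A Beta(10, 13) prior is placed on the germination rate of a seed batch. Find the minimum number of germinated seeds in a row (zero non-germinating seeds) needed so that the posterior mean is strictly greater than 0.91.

After k germinated seeds and 0 non-germinating seeds the posterior is Beta(10+k, 13), with mean (10+k)/(10+13+k).
Set (10+k)/(23+k) > 0.91 and solve: k > (0.91·23 − 10)/(1 − 0.91) = 121.444.
The smallest integer exceeding 121.444 is 122, and checking k=122: (132)/(145) = 0.9103 > 0.91.

k = 122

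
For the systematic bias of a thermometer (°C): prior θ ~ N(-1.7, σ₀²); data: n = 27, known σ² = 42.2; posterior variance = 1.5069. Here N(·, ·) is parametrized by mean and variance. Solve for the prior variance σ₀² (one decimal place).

σ₀² = 42.0

For the Normal–Normal model with known σ², precisions add: τ_n = τ₀ + n/σ².
So 1/σ₀² = 1/1.5069 − 27/42.2 = 0.663614 − 0.639810 = 0.023804.
Hence σ₀² = 1/0.023804 ≈ 42.0.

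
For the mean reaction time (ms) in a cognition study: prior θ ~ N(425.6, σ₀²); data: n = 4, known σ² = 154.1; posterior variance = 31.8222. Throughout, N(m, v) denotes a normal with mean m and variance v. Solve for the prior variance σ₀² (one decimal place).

σ₀² = 182.9

Posterior precision equals prior precision plus data precision: 1/σ_n² = 1/σ₀² + n/σ².
So 1/σ₀² = 1/31.8222 − 4/154.1 = 0.031425 − 0.025957 = 0.005468.
Hence σ₀² = 1/0.005468 ≈ 182.9.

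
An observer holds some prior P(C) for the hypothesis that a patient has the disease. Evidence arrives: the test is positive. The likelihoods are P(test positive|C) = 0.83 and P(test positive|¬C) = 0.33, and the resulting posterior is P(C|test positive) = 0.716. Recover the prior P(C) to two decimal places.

Bayes' rule in odds form gives O(C|E) = O(C)·[P(E|C)/P(E|¬C)], hence O(C) = O(C|E)/LR.
Posterior odds = 0.716/(1−0.716) = 2.5211. LR = 0.83/0.33 = 2.5152.
Prior odds = 2.5211/2.5152 = 1.0023, so P(C) = 1.0023/(1+1.0023) ≈ 0.50.

P(C) = 0.50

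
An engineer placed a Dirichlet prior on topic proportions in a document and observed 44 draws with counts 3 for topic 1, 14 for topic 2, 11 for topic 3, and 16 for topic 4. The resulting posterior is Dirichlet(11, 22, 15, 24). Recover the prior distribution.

Dirichlet(8, 8, 4, 8)

For a Dirichlet(α) prior with multinomial counts c, the posterior is Dirichlet(α + c) componentwise.
Subtract each count from the matching posterior parameter: 11−3=8, 22−14=8, 15−11=4, 24−16=8.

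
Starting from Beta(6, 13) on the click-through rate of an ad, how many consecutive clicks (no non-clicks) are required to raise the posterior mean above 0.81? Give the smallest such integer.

After k clicks and 0 non-clicks the posterior is Beta(6+k, 13), with mean (6+k)/(6+13+k).
Set (6+k)/(19+k) > 0.81 and solve: k > (0.81·19 − 6)/(1 − 0.81) = 49.421.
The smallest integer exceeding 49.421 is 50.

k = 50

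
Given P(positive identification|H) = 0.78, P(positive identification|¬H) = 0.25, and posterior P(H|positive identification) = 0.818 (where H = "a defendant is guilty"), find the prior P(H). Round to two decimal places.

P(H) = 0.59

In odds form, posterior odds = prior odds × likelihood ratio, so prior odds = posterior odds ÷ LR.
Posterior odds = 0.818/(1−0.818) = 4.4945. LR = 0.78/0.25 = 3.1200.
Prior odds = 4.4945/3.1200 = 1.4405, so P(H) = 1.4405/(1+1.4405) ≈ 0.59.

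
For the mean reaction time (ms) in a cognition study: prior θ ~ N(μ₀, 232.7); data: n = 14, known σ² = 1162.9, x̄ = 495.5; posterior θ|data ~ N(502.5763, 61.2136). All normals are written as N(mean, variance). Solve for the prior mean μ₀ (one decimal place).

The posterior mean is a precision-weighted average: μ_n = (τ₀μ₀ + τ_data·x̄)/(τ₀+τ_data), with τ₀=1/σ₀² and τ_data=n/σ².
Here τ₀ = 1/232.7 = 0.004297 and τ_data = 14/1162.9 = 0.012039, so τ_n = 0.016336.
Rearranging for μ₀: μ₀ = (μ_n·τ_n − τ_data·x̄)/τ₀ = (502.5763·0.016336 − 0.012039·495.5) / 0.004297 = 2.244762/0.004297 ≈ 522.4.

μ₀ = 522.4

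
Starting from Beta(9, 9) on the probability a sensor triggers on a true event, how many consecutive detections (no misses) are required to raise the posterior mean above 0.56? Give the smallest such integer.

k = 3

After k detections and 0 misses the posterior is Beta(9+k, 9), with mean (9+k)/(9+9+k).
Set (9+k)/(18+k) > 0.56 and solve: k > (0.56·18 − 9)/(1 − 0.56) = 2.455.
The smallest integer exceeding 2.455 is 3, and checking k=3: (12)/(21) = 0.5714 > 0.56.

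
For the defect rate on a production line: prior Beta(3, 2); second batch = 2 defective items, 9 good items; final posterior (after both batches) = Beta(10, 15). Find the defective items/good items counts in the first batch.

5 defective items and 4 good items

Because Beta–binomial updating is additive in the counts, the combined data contributed (α_post−α_prior, β_post−β_prior) successes and failures.
Total across both batches: 10−3=7 defective items, 15−2=13 good items.
Subtract the second batch: 7−2=5 defective items and 13−9=4 good items.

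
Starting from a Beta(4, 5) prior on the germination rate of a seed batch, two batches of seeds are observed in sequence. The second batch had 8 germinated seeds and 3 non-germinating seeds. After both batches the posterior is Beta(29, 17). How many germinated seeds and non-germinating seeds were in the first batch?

17 germinated seeds and 9 non-germinating seeds

Because Beta–binomial updating is additive in the counts, the combined data contributed (α_post−α_prior, β_post−β_prior) successes and failures.
Total across both batches: 29−4=25 germinated seeds, 17−5=12 non-germinating seeds.
Subtract the second batch: 25−8=17 germinated seeds and 12−3=9 non-germinating seeds.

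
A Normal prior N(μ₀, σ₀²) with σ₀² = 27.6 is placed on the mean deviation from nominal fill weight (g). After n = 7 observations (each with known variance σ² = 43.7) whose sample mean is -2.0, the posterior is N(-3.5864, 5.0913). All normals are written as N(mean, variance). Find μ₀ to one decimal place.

μ₀ = -10.6

The posterior mean is a precision-weighted average: μ_n = (τ₀μ₀ + τ_data·x̄)/(τ₀+τ_data), with τ₀=1/σ₀² and τ_data=n/σ².
Here τ₀ = 1/27.6 = 0.036232 and τ_data = 7/43.7 = 0.160183, so τ_n = 0.196415.
Rearranging for μ₀: μ₀ = (μ_n·τ_n − τ_data·x̄)/τ₀ = (-3.5864·0.196415 − 0.160183·-2.0) / 0.036232 = -0.384057/0.036232 ≈ -10.6.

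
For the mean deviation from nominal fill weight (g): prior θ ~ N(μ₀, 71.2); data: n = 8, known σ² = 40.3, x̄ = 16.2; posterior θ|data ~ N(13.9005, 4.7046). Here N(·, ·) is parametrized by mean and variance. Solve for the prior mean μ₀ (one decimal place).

With known observation variance, the Normal–Normal posterior has precision τ_n = τ₀ + n/σ² and mean μ_n = (τ₀μ₀ + (n/σ²)x̄)/τ_n.
Here τ₀ = 1/71.2 = 0.014045 and τ_data = 8/40.3 = 0.198511, so τ_n = 0.212556.
Rearranging for μ₀: μ₀ = (μ_n·τ_n − τ_data·x̄)/τ₀ = (13.9005·0.212556 − 0.198511·16.2) / 0.014045 = -0.261244/0.014045 ≈ -18.6.

μ₀ = -18.6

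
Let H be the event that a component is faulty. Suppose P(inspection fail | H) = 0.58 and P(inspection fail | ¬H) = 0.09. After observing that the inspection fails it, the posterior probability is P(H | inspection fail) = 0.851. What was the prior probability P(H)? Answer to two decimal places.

P(H) = 0.47

Bayes' rule in odds form gives O(H|E) = O(H)·[P(E|H)/P(E|¬H)], hence O(H) = O(H|E)/LR.
Posterior odds = 0.851/(1−0.851) = 5.7114. LR = 0.58/0.09 = 6.4444.
Prior odds = 5.7114/6.4444 = 0.8863, so P(H) = 0.8863/(1+0.8863) ≈ 0.47.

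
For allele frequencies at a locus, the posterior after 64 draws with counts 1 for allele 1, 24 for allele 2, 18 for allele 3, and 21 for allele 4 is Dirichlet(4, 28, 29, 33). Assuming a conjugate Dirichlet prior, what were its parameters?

Dirichlet(3, 4, 11, 12)

For a Dirichlet(α) prior with multinomial counts c, the posterior is Dirichlet(α + c) componentwise.
Subtract each count from the matching posterior parameter: 4−1=3, 28−24=4, 29−18=11, 33−21=12.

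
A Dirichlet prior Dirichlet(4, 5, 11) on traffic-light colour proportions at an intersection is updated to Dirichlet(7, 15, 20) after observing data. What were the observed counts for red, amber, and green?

For a Dirichlet(α) prior with multinomial counts c, the posterior is Dirichlet(α + c) componentwise.
Counts are posterior − prior componentwise: 7−4=3, 15−5=10, 20−11=9.

counts (3, 10, 9)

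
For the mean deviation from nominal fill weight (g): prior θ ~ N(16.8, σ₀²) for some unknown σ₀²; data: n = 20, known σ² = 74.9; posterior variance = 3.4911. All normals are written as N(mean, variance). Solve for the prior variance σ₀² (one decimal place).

σ₀² = 51.5

Posterior precision equals prior precision plus data precision: 1/σ_n² = 1/σ₀² + n/σ².
So 1/σ₀² = 1/3.4911 − 20/74.9 = 0.286443 − 0.267023 = 0.019420.
Hence σ₀² = 1/0.019420 ≈ 51.5.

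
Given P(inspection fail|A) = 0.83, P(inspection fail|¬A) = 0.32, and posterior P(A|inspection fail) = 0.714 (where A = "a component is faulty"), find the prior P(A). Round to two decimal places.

Bayes' rule in odds form gives O(A|E) = O(A)·[P(E|A)/P(E|¬A)], hence O(A) = O(A|E)/LR.
Posterior odds = 0.714/(1−0.714) = 2.4965. LR = 0.83/0.32 = 2.5938.
Prior odds = 2.4965/2.5938 = 0.9625, so P(A) = 0.9625/(1+0.9625) ≈ 0.49.

P(A) = 0.49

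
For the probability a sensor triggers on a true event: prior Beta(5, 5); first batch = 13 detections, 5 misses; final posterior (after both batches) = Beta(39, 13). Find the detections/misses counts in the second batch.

21 detections and 3 misses

Because Beta–binomial updating is additive in the counts, the combined data contributed (α_post−α_prior, β_post−β_prior) successes and failures.
Total across both batches: 39−5=34 detections, 13−5=8 misses.
Subtract the first batch: 34−13=21 detections and 8−5=3 misses.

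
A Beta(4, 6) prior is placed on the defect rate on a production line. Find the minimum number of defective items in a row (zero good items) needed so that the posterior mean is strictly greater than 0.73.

k = 13

After k defective items and 0 good items the posterior is Beta(4+k, 6), with mean (4+k)/(4+6+k).
Set (4+k)/(10+k) > 0.73 and solve: k > (0.73·10 − 4)/(1 − 0.73) = 12.222.
The smallest integer exceeding 12.222 is 13.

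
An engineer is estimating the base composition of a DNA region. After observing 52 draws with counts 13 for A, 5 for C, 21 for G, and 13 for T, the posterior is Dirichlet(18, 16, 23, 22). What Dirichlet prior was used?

For a Dirichlet(α) prior with multinomial counts c, the posterior is Dirichlet(α + c) componentwise.
Subtract each count from the matching posterior parameter: 18−13=5, 16−5=11, 23−21=2, 22−13=9.

Dirichlet(5, 11, 2, 9)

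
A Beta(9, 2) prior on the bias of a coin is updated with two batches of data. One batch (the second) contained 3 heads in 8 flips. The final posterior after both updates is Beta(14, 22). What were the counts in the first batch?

Because Beta–binomial updating is additive in the counts, the combined data contributed (α_post−α_prior, β_post−β_prior) successes and failures.
Total across both batches: 14−9=5 heads, 22−2=20 tails.
Subtract the second batch: 5−3=2 heads and 20−5=15 tails.

2 heads and 15 tails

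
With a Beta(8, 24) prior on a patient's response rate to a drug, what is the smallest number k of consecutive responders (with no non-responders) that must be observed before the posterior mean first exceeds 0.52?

After k responders and 0 non-responders the posterior is Beta(8+k, 24), with mean (8+k)/(8+24+k).
Set (8+k)/(32+k) > 0.52 and solve: k > (0.52·32 − 8)/(1 − 0.52) = 18.000.
The smallest integer exceeding 18.000 is 19, and checking k=19: (27)/(51) = 0.5294 > 0.52.

k = 19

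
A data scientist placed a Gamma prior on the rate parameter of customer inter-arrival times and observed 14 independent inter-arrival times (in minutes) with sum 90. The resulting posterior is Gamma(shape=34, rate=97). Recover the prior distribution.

For an exponential likelihood with a Gamma(α, β) prior on the rate, n observations with total T give posterior Gamma(α+n, β+T).
So α = 34 − 14 = 20 and β = 97 − 90 = 7.

Gamma(shape=20, rate=7)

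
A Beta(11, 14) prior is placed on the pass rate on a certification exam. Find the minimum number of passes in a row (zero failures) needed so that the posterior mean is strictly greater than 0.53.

After k passes and 0 failures the posterior is Beta(11+k, 14), with mean (11+k)/(11+14+k).
Set (11+k)/(25+k) > 0.53 and solve: k > (0.53·25 − 11)/(1 − 0.53) = 4.787.
The smallest integer exceeding 4.787 is 5, and checking k=5: (16)/(30) = 0.5333 > 0.53.

k = 5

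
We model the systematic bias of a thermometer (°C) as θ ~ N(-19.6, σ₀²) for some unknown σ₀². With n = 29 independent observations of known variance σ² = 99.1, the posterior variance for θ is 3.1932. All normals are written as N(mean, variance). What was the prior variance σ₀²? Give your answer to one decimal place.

σ₀² = 48.7

For the Normal–Normal model with known σ², precisions add: τ_n = τ₀ + n/σ².
So 1/σ₀² = 1/3.1932 − 29/99.1 = 0.313165 − 0.292634 = 0.020531.
Hence σ₀² = 1/0.020531 ≈ 48.7.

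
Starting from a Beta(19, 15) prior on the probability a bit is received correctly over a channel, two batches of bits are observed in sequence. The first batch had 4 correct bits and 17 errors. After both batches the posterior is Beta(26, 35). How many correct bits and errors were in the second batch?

3 correct bits and 3 errors

Because Beta–binomial updating is additive in the counts, the combined data contributed (α_post−α_prior, β_post−β_prior) successes and failures.
Total across both batches: 26−19=7 correct bits, 35−15=20 errors.
Subtract the first batch: 7−4=3 correct bits and 20−17=3 errors.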